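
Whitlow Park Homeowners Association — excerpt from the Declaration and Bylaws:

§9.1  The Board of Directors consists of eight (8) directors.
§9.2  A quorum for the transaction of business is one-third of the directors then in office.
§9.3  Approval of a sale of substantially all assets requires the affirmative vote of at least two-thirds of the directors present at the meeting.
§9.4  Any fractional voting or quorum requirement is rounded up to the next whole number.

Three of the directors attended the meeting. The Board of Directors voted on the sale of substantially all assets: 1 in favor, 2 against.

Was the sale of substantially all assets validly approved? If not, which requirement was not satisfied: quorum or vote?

Quorum: 3 present; quorum is 3. Satisfied.
Vote: the sale of substantially all assets requires two-thirds of the directors present (3). 2/3 of 3 = 2, so 2 affirmative votes are needed; 1 voted in favor. Not satisfied.

Invalid — vote requirement not satisfied.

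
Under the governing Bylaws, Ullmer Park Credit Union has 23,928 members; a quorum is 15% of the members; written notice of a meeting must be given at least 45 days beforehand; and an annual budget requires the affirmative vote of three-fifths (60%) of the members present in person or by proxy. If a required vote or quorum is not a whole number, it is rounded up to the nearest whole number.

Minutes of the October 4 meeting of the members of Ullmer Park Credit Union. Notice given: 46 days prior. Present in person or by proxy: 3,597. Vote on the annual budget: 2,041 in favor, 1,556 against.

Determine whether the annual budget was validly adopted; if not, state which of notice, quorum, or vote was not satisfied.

Invalid — vote requirement not satisfied.

Notice: 46 days given; 45 required. Satisfied.
Quorum: 15% of 23,928 = 3,589.20, rounded up to 3,590; 3,597 present. Satisfied.
Vote: requires three-fifths of those present (3,597); 3/5 of 3597 = 2158.20, rounded up to 2159, so 2,159 needed; 2,041 in favor. Not satisfied.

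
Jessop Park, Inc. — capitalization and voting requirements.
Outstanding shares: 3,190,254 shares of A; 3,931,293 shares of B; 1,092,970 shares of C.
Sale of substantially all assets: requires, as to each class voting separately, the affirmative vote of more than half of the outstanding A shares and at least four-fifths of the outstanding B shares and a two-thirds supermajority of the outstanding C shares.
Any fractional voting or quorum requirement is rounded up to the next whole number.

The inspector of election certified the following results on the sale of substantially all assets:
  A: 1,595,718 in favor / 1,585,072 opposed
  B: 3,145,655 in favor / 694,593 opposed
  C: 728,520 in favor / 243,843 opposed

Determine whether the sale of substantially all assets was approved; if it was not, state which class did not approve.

Not approved — the C shares did not give the required vote.

A: a majority of 3190254 is 1595128; 1,595,128 required, 1,595,718 in favor — approved.
B: 4/5 of 3931293 = 3145034.40, rounded up to 3145035; 3,145,035 required, 3,145,655 in favor — approved.
C: 2/3 of 1092970 = 728646.67, rounded up to 728647; 728,647 required, 728,520 in favor — not approved.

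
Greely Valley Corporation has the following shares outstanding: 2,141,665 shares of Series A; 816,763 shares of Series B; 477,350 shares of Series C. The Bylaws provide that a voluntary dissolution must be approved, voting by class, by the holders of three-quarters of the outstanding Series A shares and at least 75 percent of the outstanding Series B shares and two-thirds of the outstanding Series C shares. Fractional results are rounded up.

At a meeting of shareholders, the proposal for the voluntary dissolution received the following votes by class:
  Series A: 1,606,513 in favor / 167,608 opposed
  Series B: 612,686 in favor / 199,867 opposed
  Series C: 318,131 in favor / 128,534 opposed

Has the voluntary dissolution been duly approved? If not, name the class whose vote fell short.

Series A: 3/4 of 2141665 = 1606248.75, rounded up to 1606249; 1,606,249 required, 1,606,513 in favor — approved.
Series B: 3/4 of 816763 = 612572.25, rounded up to 612573; 612,573 required, 612,686 in favor — approved.
Series C: 2/3 of 477350 = 318233.33, rounded up to 318234; 318,234 required, 318,131 in favor — not approved.

Not approved — the Series C shares did not give the required vote.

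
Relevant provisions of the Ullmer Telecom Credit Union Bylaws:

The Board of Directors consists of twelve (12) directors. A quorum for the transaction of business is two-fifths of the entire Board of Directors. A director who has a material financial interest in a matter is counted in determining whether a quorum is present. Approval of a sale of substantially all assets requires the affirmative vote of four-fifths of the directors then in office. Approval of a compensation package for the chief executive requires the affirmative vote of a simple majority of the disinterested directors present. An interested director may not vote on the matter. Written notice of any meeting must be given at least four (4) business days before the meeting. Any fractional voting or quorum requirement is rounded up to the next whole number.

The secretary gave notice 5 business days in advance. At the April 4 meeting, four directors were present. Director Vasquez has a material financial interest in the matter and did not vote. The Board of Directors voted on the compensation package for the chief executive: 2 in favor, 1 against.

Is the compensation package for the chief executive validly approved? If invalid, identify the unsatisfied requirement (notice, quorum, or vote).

Invalid — quorum requirement not satisfied.

Notice: 5 business days given; 4 required (5 ≥ 4). Satisfied.
Quorum: 4 present (interested directors count toward quorum); quorum is 5. Not satisfied.
Vote: the compensation package for the chief executive requires a majority of the disinterested directors present (4 − 1 = 3). A majority of 3 is 2, so 2 affirmative votes are needed; 2 voted in favor. Satisfied. (Moot — without a quorum no business can be validly transacted.)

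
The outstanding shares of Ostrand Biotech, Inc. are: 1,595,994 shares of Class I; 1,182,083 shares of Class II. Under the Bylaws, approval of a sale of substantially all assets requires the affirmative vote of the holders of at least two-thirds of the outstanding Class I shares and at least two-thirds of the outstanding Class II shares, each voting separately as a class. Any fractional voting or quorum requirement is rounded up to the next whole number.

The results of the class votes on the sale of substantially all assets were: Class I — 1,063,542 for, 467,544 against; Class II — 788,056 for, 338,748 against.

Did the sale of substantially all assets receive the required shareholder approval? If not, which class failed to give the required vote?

Not approved — the Class I shares did not give the required vote.

Class I: 2/3 of 1595994 = 1063996; 1,063,996 required, 1,063,542 in favor — not approved.
Class II: 2/3 of 1182083 = 788055.33, rounded up to 788056; 788,056 required, 788,056 in favor — approved.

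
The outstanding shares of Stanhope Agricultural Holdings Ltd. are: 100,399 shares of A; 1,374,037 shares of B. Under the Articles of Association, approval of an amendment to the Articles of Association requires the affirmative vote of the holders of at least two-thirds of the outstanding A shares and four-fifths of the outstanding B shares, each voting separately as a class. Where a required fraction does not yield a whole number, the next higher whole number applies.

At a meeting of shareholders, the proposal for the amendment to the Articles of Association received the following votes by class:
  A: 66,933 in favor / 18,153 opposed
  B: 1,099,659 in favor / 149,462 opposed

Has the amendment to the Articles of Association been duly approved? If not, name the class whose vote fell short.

Approved — every class gave the required vote.

A: 2/3 of 100399 = 66932.67, rounded up to 66933; 66,933 required, 66,933 in favor — approved.
B: 4/5 of 1374037 = 1099229.60, rounded up to 1099230; 1,099,230 required, 1,099,659 in favor — approved.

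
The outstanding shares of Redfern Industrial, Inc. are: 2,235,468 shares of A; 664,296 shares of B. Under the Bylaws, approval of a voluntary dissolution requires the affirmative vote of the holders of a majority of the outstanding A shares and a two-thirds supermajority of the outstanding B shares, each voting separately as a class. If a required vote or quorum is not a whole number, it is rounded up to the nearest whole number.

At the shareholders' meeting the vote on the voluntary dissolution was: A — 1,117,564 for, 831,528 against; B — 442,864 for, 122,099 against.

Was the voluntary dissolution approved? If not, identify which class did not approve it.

Not approved — the A shares did not give the required vote.

A: a majority of 2235468 is 1117735; 1,117,735 required, 1,117,564 in favor — not approved.
B: 2/3 of 664296 = 442864; 442,864 required, 442,864 in favor — approved.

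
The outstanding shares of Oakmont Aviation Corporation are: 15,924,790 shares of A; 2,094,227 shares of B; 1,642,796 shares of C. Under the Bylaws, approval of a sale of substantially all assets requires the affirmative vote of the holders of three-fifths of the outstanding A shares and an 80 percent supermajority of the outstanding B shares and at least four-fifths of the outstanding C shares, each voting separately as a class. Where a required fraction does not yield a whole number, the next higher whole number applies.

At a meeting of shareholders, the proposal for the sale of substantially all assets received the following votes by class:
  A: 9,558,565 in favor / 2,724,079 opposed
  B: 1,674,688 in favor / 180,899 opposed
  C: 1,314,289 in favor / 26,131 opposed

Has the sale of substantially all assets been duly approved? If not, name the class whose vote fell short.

A: 3/5 of 15924790 = 9554874; 9,554,874 required, 9,558,565 in favor — approved.
B: 4/5 of 2094227 = 1675381.60, rounded up to 1675382; 1,675,382 required, 1,674,688 in favor — not approved.
C: 4/5 of 1642796 = 1314236.80, rounded up to 1314237; 1,314,237 required, 1,314,289 in favor — approved.

Not approved — the B shares did not give the required vote.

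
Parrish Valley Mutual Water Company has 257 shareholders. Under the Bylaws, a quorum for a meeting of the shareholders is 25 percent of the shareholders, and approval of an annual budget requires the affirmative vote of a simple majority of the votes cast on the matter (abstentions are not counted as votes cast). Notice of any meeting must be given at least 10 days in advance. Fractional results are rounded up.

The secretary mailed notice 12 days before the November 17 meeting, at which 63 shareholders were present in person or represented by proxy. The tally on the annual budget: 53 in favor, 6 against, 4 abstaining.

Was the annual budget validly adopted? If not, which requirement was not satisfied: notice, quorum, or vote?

Notice: 12 days given; 10 required. Satisfied.
Quorum: 25% of 257 = 64.25, rounded up to 65; 63 present. Not satisfied.
Vote: requires a majority of the votes cast (63 − 4 abstaining = 59); a majority of 59 is 30, so 30 needed; 53 in favor. Satisfied.

Invalid — quorum requirement not satisfied.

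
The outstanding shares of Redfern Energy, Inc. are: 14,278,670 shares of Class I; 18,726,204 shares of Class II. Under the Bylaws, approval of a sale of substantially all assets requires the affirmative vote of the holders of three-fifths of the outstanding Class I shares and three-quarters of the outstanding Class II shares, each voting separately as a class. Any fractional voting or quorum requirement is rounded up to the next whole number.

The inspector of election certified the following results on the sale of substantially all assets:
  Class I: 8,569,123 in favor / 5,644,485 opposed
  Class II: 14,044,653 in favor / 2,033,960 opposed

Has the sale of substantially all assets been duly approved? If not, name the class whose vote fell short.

Approved — every class gave the required vote.

Class I: 3/5 of 14278670 = 8567202; 8,567,202 required, 8,569,123 in favor — approved.
Class II: 3/4 of 18726204 = 14044653; 14,044,653 required, 14,044,653 in favor — approved.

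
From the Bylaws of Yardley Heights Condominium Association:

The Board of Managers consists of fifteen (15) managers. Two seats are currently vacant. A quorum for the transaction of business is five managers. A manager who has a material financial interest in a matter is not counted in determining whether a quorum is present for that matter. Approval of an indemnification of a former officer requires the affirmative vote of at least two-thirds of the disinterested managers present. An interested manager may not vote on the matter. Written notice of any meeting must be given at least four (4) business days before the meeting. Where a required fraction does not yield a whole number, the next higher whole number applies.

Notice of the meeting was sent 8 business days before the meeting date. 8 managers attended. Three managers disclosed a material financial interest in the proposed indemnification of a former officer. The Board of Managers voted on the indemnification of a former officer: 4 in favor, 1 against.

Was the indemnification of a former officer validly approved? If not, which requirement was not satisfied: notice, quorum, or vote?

Valid — all requirements satisfied.

Notice: 8 business days given; 4 required (8 ≥ 4). Satisfied.
Quorum: 8 present, but the 3 interested managers do not count, leaving 5. Quorum is 5. Satisfied.
Vote: the indemnification of a former officer requires two-thirds of the disinterested managers present (8 − 3 = 5). 2/3 of 5 = 3.33, rounded up to 4, so 4 affirmative votes are needed; 4 voted in favor. Satisfied.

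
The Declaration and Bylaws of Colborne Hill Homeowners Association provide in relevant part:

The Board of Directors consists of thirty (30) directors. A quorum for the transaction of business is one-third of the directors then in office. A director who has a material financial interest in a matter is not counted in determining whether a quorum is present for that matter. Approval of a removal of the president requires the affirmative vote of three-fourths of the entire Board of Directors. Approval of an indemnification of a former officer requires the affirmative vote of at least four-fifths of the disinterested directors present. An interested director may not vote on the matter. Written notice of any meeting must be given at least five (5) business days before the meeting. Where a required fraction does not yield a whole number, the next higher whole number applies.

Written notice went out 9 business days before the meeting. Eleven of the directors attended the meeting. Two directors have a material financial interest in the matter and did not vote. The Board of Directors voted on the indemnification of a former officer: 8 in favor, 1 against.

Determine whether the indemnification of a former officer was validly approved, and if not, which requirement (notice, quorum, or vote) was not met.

Invalid — quorum requirement not satisfied.

Notice: 9 business days given; 5 required (9 ≥ 5). Satisfied.
Quorum: 11 present, but the 2 interested directors do not count, leaving 9. Quorum is 10. Not satisfied.
Vote: the indemnification of a former officer requires four-fifths of the disinterested directors present (11 − 2 = 9). 4/5 of 9 = 7.20, rounded up to 8, so 8 affirmative votes are needed; 8 voted in favor. Satisfied. (Moot — without a quorum no business can be validly transacted.)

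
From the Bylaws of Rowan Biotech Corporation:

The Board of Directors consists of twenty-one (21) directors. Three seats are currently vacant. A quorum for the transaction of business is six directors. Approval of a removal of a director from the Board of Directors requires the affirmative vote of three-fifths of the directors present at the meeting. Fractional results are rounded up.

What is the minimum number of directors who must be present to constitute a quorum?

6

The quorum is fixed at 6.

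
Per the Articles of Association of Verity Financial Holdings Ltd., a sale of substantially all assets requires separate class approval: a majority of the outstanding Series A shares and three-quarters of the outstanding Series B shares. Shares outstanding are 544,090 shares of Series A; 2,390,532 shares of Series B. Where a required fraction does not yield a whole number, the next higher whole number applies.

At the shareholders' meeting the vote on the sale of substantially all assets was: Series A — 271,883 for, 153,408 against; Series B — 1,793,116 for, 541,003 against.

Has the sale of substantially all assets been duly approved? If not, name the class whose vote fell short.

Series A: a majority of 544090 is 272046; 272,046 required, 271,883 in favor — not approved.
Series B: 3/4 of 2390532 = 1792899; 1,792,899 required, 1,793,116 in favor — approved.

Not approved — the Series A shares did not give the required vote.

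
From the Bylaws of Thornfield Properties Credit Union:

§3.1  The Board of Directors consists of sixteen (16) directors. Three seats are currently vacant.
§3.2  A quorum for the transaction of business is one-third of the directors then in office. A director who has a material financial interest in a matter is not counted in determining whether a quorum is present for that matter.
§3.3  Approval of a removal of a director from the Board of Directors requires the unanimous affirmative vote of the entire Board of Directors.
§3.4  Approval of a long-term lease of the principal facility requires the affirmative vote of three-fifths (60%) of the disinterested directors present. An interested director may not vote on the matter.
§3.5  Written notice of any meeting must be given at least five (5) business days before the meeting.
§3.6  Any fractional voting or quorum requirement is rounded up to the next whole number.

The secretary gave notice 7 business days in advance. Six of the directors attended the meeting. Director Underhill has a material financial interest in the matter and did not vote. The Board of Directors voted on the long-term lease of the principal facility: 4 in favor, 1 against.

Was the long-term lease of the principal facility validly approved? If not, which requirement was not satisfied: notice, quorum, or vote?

Valid — all requirements satisfied.

Notice: 7 business days given; 5 required (7 ≥ 5). Satisfied.
Quorum: 6 present, but the 1 interested director does not count, leaving 5. Quorum is 5. Satisfied.
Vote: the long-term lease of the principal facility requires three-fifths of the disinterested directors present (6 − 1 = 5). 3/5 of 5 = 3, so 3 affirmative votes are needed; 4 voted in favor. Satisfied.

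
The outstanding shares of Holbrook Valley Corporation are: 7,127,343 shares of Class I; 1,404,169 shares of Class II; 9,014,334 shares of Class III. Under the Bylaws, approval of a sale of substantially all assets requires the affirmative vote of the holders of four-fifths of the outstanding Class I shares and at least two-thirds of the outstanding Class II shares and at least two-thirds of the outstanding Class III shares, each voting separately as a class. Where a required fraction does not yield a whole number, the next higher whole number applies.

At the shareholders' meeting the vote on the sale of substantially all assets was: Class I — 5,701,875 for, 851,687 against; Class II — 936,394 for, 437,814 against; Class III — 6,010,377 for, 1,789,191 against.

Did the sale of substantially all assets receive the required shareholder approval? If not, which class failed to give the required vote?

Class I: 4/5 of 7127343 = 5701874.40, rounded up to 5701875; 5,701,875 required, 5,701,875 in favor — approved.
Class II: 2/3 of 1404169 = 936112.67, rounded up to 936113; 936,113 required, 936,394 in favor — approved.
Class III: 2/3 of 9014334 = 6009556; 6,009,556 required, 6,010,377 in favor — approved.

Approved — every class gave the required vote.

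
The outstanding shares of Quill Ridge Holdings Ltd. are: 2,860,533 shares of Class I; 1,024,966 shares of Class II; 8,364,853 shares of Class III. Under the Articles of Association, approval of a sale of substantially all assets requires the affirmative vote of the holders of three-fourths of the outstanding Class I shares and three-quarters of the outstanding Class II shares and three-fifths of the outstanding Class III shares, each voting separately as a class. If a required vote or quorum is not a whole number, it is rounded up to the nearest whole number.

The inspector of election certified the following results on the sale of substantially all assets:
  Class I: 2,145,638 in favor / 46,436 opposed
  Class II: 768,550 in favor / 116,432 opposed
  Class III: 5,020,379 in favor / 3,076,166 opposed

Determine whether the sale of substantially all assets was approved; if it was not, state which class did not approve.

Class I: 3/4 of 2860533 = 2145399.75, rounded up to 2145400; 2,145,400 required, 2,145,638 in favor — approved.
Class II: 3/4 of 1024966 = 768724.50, rounded up to 768725; 768,725 required, 768,550 in favor — not approved.
Class III: 3/5 of 8364853 = 5018911.80, rounded up to 5018912; 5,018,912 required, 5,020,379 in favor — approved.

Not approved — the Class II shares did not give the required vote.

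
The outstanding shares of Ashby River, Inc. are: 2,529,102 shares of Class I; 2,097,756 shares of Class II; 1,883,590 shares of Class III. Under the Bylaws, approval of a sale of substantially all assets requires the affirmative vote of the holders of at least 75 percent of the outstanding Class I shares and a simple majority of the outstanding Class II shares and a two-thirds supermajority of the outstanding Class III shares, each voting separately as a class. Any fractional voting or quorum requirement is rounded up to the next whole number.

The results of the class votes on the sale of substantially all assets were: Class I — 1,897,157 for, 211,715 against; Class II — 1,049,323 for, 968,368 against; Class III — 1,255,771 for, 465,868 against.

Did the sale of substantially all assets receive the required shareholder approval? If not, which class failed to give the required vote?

Approved — every class gave the required vote.

Class I: 3/4 of 2529102 = 1896826.50, rounded up to 1896827; 1,896,827 required, 1,897,157 in favor — approved.
Class II: a majority of 2097756 is 1048879; 1,048,879 required, 1,049,323 in favor — approved.
Class III: 2/3 of 1883590 = 1255726.67, rounded up to 1255727; 1,255,727 required, 1,255,771 in favor — approved.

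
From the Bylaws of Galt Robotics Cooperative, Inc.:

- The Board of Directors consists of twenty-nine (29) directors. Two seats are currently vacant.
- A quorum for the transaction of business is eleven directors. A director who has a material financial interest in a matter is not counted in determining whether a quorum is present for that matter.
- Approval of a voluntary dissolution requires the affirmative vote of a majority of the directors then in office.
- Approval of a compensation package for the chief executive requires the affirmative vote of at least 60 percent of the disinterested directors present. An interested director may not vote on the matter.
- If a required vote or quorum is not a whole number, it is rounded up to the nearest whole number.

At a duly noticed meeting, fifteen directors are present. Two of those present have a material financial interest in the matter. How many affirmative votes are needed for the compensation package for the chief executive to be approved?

The compensation package for the chief executive requires three-fifths of the disinterested directors present (15 − 2 = 13).
3/5 of 13 = 7.80, rounded up to 8.

8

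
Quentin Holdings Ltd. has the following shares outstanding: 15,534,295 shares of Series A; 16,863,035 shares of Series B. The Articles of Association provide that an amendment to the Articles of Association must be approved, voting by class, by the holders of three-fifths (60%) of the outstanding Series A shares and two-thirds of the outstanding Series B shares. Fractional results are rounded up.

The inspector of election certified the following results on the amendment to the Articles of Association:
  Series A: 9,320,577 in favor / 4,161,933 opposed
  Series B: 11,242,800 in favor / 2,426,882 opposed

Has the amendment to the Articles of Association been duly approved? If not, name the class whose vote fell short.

Approved — every class gave the required vote.

Series A: 3/5 of 15534295 = 9320577; 9,320,577 required, 9,320,577 in favor — approved.
Series B: 2/3 of 16863035 = 11242023.33, rounded up to 11242024; 11,242,024 required, 11,242,800 in favor — approved.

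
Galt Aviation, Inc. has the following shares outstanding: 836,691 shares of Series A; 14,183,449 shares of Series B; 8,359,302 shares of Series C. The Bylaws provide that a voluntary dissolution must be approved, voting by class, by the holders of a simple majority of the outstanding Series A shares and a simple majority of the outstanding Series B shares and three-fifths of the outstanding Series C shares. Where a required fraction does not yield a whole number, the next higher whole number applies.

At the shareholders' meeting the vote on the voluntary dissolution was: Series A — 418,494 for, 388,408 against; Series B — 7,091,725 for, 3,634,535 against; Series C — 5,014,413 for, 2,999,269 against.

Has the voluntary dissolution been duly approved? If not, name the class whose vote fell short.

Not approved — the Series C shares did not give the required vote.

Series A: a majority of 836691 is 418346; 418,346 required, 418,494 in favor — approved.
Series B: a majority of 14183449 is 7091725; 7,091,725 required, 7,091,725 in favor — approved.
Series C: 3/5 of 8359302 = 5015581.20, rounded up to 5015582; 5,015,582 required, 5,014,413 in favor — not approved.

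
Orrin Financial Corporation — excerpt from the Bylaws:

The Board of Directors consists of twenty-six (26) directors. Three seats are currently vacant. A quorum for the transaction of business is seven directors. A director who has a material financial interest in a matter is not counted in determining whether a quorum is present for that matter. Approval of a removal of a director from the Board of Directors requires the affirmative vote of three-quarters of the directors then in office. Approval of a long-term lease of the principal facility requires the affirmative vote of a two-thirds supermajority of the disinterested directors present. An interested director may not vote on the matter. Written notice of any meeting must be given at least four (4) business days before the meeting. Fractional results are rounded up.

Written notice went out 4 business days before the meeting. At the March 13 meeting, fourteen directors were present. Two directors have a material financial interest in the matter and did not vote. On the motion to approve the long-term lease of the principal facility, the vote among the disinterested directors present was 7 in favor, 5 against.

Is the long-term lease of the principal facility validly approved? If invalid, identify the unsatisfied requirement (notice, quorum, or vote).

Notice: 4 business days given; 4 required (4 ≥ 4). Satisfied.
Quorum: 14 present, but the 2 interested directors do not count, leaving 12. Quorum is 7. Satisfied.
Vote: the long-term lease of the principal facility requires two-thirds of the disinterested directors present (14 − 2 = 12). 2/3 of 12 = 8, so 8 affirmative votes are needed; 7 voted in favor. Not satisfied.

Invalid — vote requirement not satisfied.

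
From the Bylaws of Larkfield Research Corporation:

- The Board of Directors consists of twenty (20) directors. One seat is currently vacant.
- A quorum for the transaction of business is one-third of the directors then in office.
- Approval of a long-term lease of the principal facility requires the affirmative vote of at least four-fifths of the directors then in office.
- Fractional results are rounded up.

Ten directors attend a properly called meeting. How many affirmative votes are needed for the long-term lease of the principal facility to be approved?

16

The long-term lease of the principal facility requires four-fifths of the directors then in office (19).
4/5 of 19 = 15.20, rounded up to 16.
(Only 10 can vote, so the long-term lease of the principal facility cannot pass at this meeting, but the required vote is still 16.)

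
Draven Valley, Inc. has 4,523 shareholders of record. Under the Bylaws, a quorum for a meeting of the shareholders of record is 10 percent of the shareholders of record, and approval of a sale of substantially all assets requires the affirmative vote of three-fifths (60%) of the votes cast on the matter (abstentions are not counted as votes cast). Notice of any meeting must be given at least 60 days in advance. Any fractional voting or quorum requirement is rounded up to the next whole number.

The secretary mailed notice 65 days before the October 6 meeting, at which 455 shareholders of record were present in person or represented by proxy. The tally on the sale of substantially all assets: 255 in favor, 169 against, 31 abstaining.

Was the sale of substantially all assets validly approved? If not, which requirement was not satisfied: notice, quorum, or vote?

Notice: 65 days given; 60 required. Satisfied.
Quorum: 10% of 4,523 = 452.30, rounded up to 453; 455 present. Satisfied.
Vote: requires three-fifths of the votes cast (455 − 31 abstaining = 424); 3/5 of 424 = 254.40, rounded up to 255, so 255 needed; 255 in favor. Satisfied.

Valid — all requirements satisfied.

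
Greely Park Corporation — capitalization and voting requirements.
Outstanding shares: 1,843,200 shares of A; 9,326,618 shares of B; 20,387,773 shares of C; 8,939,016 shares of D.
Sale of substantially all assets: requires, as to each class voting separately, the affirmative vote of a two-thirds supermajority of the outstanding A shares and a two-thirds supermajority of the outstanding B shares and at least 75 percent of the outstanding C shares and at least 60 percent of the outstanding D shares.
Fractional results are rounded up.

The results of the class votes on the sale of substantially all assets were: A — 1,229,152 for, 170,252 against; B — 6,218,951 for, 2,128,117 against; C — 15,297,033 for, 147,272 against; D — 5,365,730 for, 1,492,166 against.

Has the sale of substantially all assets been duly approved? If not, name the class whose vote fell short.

A: 2/3 of 1843200 = 1228800; 1,228,800 required, 1,229,152 in favor — approved.
B: 2/3 of 9326618 = 6217745.33, rounded up to 6217746; 6,217,746 required, 6,218,951 in favor — approved.
C: 3/4 of 20387773 = 15290829.75, rounded up to 15290830; 15,290,830 required, 15,297,033 in favor — approved.
D: 3/5 of 8939016 = 5363409.60, rounded up to 5363410; 5,363,410 required, 5,365,730 in favor — approved.

Approved — every class gave the required vote.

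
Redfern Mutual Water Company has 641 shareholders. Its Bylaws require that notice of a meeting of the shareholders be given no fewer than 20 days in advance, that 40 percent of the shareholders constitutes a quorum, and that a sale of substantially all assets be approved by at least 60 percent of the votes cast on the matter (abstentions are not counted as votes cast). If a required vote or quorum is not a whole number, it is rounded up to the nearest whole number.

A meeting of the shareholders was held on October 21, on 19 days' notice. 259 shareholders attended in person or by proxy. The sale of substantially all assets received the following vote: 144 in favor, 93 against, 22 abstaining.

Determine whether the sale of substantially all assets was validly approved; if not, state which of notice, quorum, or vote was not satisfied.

Invalid — notice requirement not satisfied.

Notice: 19 days given; 20 required. Not satisfied.
Quorum: 40% of 641 = 256.40, rounded up to 257; 259 present. Satisfied.
Vote: requires three-fifths of the votes cast (259 − 22 abstaining = 237); 3/5 of 237 = 142.20, rounded up to 143, so 143 needed; 144 in favor. Satisfied.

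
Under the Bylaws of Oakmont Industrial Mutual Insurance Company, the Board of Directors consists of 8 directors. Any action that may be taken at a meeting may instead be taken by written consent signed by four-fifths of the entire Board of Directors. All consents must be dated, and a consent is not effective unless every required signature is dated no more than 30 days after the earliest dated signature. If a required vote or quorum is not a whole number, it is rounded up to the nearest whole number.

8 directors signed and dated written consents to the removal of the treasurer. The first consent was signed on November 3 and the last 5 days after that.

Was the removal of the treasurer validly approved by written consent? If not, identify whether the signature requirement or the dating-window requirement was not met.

Effective — both the signature and dating-window requirements are satisfied.

Signatures required: four-fifths of 8 — 4/5 of 8 = 6.40, rounded up to 7, so 7 needed; 8 signed. Sufficient.
Dating window: the latest signature is 5 days after the earliest; the limit is 30 days. Within the window.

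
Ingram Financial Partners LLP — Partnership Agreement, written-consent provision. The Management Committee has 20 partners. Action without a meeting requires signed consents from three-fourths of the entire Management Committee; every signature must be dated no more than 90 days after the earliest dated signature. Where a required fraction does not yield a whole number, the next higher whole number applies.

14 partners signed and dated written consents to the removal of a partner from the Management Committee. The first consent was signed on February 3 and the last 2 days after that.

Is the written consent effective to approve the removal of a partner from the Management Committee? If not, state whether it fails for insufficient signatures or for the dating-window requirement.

Not effective — insufficient signatures.

Signatures required: three-fourths of 20 — 3/4 of 20 = 15, so 15 needed; 14 signed. Insufficient.
Dating window: the latest signature is 2 days after the earliest; the limit is 90 days. Within the window.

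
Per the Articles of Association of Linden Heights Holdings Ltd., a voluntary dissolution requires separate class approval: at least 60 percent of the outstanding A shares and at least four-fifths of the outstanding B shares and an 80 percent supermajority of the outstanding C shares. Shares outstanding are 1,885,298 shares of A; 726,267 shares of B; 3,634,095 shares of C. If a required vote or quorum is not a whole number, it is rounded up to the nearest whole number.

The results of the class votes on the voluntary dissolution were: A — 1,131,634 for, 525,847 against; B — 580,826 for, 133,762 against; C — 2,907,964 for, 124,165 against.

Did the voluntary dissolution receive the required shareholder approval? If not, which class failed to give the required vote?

A: 3/5 of 1885298 = 1131178.80, rounded up to 1131179; 1,131,179 required, 1,131,634 in favor — approved.
B: 4/5 of 726267 = 581013.60, rounded up to 581014; 581,014 required, 580,826 in favor — not approved.
C: 4/5 of 3634095 = 2907276; 2,907,276 required, 2,907,964 in favor — approved.

Not approved — the B shares did not give the required vote.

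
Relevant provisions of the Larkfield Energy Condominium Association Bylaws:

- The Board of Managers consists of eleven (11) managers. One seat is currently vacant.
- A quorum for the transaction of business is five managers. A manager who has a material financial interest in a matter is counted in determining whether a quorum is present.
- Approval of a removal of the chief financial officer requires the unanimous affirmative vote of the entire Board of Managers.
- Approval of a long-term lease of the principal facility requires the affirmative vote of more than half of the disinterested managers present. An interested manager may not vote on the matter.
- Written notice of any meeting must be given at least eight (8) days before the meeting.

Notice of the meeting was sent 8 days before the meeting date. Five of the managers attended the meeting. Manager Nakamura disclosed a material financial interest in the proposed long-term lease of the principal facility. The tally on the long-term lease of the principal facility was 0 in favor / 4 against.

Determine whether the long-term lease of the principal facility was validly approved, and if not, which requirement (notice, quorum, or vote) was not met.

Notice: 8 days given; 8 required (8 ≥ 8). Satisfied.
Quorum: 5 present (interested managers count toward quorum); quorum is 5. Satisfied.
Vote: the long-term lease of the principal facility requires a majority of the disinterested managers present (5 − 1 = 4). A majority of 4 is 3, so 3 affirmative votes are needed; 0 voted in favor. Not satisfied.

Invalid — vote requirement not satisfied.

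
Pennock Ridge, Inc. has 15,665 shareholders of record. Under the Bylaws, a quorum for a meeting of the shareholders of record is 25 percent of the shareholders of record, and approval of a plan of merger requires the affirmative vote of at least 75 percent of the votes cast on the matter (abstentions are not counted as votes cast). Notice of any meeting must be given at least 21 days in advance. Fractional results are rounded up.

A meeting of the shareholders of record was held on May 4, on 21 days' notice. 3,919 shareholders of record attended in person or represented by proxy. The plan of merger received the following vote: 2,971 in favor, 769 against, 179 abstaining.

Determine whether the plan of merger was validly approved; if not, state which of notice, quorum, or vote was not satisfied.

Notice: 21 days given; 21 required. Satisfied.
Quorum: 25% of 15,665 = 3,916.25, rounded up to 3,917; 3,919 present. Satisfied.
Vote: requires three-fourths of the votes cast (3,919 − 179 abstaining = 3,740); 3/4 of 3740 = 2805, so 2,805 needed; 2,971 in favor. Satisfied.

Valid — all requirements satisfied.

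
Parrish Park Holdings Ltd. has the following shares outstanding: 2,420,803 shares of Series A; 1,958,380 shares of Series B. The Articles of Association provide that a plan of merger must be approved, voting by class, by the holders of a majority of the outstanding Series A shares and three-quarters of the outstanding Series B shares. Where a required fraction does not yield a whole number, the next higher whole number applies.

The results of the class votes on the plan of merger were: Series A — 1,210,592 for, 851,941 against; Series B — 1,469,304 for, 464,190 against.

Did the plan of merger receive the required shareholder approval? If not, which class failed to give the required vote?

Series A: a majority of 2420803 is 1210402; 1,210,402 required, 1,210,592 in favor — approved.
Series B: 3/4 of 1958380 = 1468785; 1,468,785 required, 1,469,304 in favor — approved.

Approved — every class gave the required vote.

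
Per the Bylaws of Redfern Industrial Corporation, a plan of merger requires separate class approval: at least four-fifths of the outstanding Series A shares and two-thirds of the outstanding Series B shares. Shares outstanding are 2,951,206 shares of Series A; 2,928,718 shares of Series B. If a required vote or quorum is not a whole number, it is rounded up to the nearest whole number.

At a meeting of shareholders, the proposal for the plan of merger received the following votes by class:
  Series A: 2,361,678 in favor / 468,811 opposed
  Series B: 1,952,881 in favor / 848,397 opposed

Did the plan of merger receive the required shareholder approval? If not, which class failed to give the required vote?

Approved — every class gave the required vote.

Series A: 4/5 of 2951206 = 2360964.80, rounded up to 2360965; 2,360,965 required, 2,361,678 in favor — approved.
Series B: 2/3 of 2928718 = 1952478.67, rounded up to 1952479; 1,952,479 required, 1,952,881 in favor — approved.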